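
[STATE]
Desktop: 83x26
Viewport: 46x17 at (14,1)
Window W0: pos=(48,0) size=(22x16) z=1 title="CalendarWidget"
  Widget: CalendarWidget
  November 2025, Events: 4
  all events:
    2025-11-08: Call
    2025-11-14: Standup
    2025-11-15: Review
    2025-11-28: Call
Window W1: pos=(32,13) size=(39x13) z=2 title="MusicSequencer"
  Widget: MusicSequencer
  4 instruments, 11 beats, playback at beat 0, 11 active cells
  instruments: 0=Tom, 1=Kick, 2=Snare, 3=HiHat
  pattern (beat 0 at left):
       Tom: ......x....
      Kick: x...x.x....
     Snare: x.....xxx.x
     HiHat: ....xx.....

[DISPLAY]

                                  ┃ CalendarWi
                                  ┠───────────
                                  ┃   November
                                  ┃Mo Tu We Th
                                  ┃           
                                  ┃ 3  4  5  6
                                  ┃10 11 12 13
                                  ┃17 18 19 20
                                  ┃24 25 26 27
                                  ┃           
                                  ┃           
                                  ┃           
                  ┏━━━━━━━━━━━━━━━━━━━━━━━━━━━
                  ┃ MusicSequencer            
                  ┠───────────────────────────
                  ┃      ▼1234567890          
                  ┃   Tom······█····          


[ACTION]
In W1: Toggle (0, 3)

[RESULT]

                                  ┃ CalendarWi
                                  ┠───────────
                                  ┃   November
                                  ┃Mo Tu We Th
                                  ┃           
                                  ┃ 3  4  5  6
                                  ┃10 11 12 13
                                  ┃17 18 19 20
                                  ┃24 25 26 27
                                  ┃           
                                  ┃           
                                  ┃           
                  ┏━━━━━━━━━━━━━━━━━━━━━━━━━━━
                  ┃ MusicSequencer            
                  ┠───────────────────────────
                  ┃      ▼1234567890          
                  ┃   Tom···█··█····          


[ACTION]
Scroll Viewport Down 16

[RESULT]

                                  ┃24 25 26 27
                                  ┃           
                                  ┃           
                                  ┃           
                  ┏━━━━━━━━━━━━━━━━━━━━━━━━━━━
                  ┃ MusicSequencer            
                  ┠───────────────────────────
                  ┃      ▼1234567890          
                  ┃   Tom···█··█····          
                  ┃  Kick█···█·█····          
                  ┃ Snare█·····███·█          
                  ┃ HiHat····██·····          
                  ┃                           
                  ┃                           
                  ┃                           
                  ┃                           
                  ┗━━━━━━━━━━━━━━━━━━━━━━━━━━━


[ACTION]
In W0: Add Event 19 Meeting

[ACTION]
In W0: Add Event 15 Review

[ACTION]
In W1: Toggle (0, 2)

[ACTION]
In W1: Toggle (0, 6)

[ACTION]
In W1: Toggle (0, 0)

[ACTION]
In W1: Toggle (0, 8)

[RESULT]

                                  ┃24 25 26 27
                                  ┃           
                                  ┃           
                                  ┃           
                  ┏━━━━━━━━━━━━━━━━━━━━━━━━━━━
                  ┃ MusicSequencer            
                  ┠───────────────────────────
                  ┃      ▼1234567890          
                  ┃   Tom█·██····█··          
                  ┃  Kick█···█·█····          
                  ┃ Snare█·····███·█          
                  ┃ HiHat····██·····          
                  ┃                           
                  ┃                           
                  ┃                           
                  ┃                           
                  ┗━━━━━━━━━━━━━━━━━━━━━━━━━━━


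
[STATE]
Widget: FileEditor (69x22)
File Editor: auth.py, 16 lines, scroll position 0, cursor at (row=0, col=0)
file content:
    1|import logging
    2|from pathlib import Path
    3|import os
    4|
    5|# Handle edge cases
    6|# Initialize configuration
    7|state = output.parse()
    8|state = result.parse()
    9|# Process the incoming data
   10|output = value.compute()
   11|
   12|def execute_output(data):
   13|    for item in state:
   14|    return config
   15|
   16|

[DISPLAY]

█mport logging                                                      ▲
from pathlib import Path                                            █
import os                                                           ░
                                                                    ░
# Handle edge cases                                                 ░
# Initialize configuration                                          ░
state = output.parse()                                              ░
state = result.parse()                                              ░
# Process the incoming data                                         ░
output = value.compute()                                            ░
                                                                    ░
def execute_output(data):                                           ░
    for item in state:                                              ░
    return config                                                   ░
                                                                    ░
                                                                    ░
                                                                    ░
                                                                    ░
                                                                    ░
                                                                    ░
                                                                    ░
                                                                    ▼


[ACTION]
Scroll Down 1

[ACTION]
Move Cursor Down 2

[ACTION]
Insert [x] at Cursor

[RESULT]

import logging                                                      ▲
from pathlib import Path                                            █
x█mport os                                                          ░
                                                                    ░
# Handle edge cases                                                 ░
# Initialize configuration                                          ░
state = output.parse()                                              ░
state = result.parse()                                              ░
# Process the incoming data                                         ░
output = value.compute()                                            ░
                                                                    ░
def execute_output(data):                                           ░
    for item in state:                                              ░
    return config                                                   ░
                                                                    ░
                                                                    ░
                                                                    ░
                                                                    ░
                                                                    ░
                                                                    ░
                                                                    ░
                                                                    ▼


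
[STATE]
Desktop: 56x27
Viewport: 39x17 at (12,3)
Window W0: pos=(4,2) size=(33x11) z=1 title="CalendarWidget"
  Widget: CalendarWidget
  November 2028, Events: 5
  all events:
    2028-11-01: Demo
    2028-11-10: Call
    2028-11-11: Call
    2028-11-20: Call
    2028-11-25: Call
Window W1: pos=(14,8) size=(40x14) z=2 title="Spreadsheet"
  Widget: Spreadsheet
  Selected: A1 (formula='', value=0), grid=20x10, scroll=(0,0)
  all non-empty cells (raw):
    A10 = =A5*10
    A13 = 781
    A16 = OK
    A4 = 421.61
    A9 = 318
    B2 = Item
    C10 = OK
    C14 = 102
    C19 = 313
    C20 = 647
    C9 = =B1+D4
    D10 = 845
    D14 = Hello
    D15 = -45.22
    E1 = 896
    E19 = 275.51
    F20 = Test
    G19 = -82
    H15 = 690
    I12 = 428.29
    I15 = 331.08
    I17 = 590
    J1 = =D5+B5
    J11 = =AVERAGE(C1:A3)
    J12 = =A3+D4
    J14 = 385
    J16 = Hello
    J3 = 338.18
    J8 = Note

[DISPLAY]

arWidget                ┃              
────────────────────────┨              
  November 2028         ┃              
e Th Fr Sa Su           ┃              
1*  2  3  4  5          ┃              
8 ┏━━━━━━━━━━━━━━━━━━━━━━━━━━━━━━━━━━━━
5 ┃ Spreadsheet                        
22┠────────────────────────────────────
9 ┃A1:                                 
━━┃       A       B       C       D    
  ┃------------------------------------
  ┃  1      [0]       0       0       0
  ┃  2        0Item           0       0
  ┃  3        0       0       0       0
  ┃  4   421.61       0       0       0
  ┃  5        0       0       0       0
  ┃  6        0       0       0       0


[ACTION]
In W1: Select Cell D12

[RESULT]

arWidget                ┃              
────────────────────────┨              
  November 2028         ┃              
e Th Fr Sa Su           ┃              
1*  2  3  4  5          ┃              
8 ┏━━━━━━━━━━━━━━━━━━━━━━━━━━━━━━━━━━━━
5 ┃ Spreadsheet                        
22┠────────────────────────────────────
9 ┃D12:                                
━━┃       A       B       C       D    
  ┃------------------------------------
  ┃  1        0       0       0       0
  ┃  2        0Item           0       0
  ┃  3        0       0       0       0
  ┃  4   421.61       0       0       0
  ┃  5        0       0       0       0
  ┃  6        0       0       0       0


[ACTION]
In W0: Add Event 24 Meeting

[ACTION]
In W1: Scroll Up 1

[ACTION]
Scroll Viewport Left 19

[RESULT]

    ┃ CalendarWidget                ┃  
    ┠───────────────────────────────┨  
    ┃         November 2028         ┃  
    ┃Mo Tu We Th Fr Sa Su           ┃  
    ┃       1*  2  3  4  5          ┃  
    ┃ 6  7  8 ┏━━━━━━━━━━━━━━━━━━━━━━━━
    ┃13 14 15 ┃ Spreadsheet            
    ┃20* 21 22┠────────────────────────
    ┃27 28 29 ┃D12:                    
    ┗━━━━━━━━━┃       A       B       C
              ┃------------------------
              ┃  1        0       0    
              ┃  2        0Item        
              ┃  3        0       0    
              ┃  4   421.61       0    
              ┃  5        0       0    
              ┃  6        0       0    


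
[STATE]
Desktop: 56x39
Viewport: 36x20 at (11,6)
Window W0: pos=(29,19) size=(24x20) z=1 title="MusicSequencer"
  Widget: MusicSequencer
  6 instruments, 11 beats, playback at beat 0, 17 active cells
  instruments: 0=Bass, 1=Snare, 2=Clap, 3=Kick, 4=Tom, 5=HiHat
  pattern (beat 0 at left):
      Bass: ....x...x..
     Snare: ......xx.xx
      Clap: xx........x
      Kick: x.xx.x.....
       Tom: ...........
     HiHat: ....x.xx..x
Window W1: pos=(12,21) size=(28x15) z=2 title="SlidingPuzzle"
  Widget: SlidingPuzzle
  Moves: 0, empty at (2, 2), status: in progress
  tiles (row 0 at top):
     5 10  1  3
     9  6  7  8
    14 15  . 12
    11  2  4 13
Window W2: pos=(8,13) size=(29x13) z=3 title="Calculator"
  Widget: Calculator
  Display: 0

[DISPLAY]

                                    
                                    
                                    
                                    
                                    
                                    
                                    
━━━━━━━━━━━━━━━━━━━━━━━━━┓          
alculator                ┃          
─────────────────────────┨          
                        0┃          
──┬───┬───┬───┐          ┃          
7 │ 8 │ 9 │ ÷ │          ┃          
──┼───┼───┼───┤          ┃━━━━━━━━━━
4 │ 5 │ 6 │ × │          ┃equencer  
──┼───┼───┼───┤          ┃━━┓───────
1 │ 2 │ 3 │ - │          ┃  ┃4567890
──┼───┼───┼───┤          ┃──┨█···█··
0 │ . │ = │ + │          ┃  ┃··██·██
━━━━━━━━━━━━━━━━━━━━━━━━━┛  ┃······█


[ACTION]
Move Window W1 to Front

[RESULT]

                                    
                                    
                                    
                                    
                                    
                                    
                                    
━━━━━━━━━━━━━━━━━━━━━━━━━┓          
alculator                ┃          
─────────────────────────┨          
                        0┃          
──┬───┬───┬───┐          ┃          
7 │ 8 │ 9 │ ÷ │          ┃          
──┼───┼───┼───┤          ┃━━━━━━━━━━
4 │ 5 │ 6 │ × │          ┃equencer  
─┏━━━━━━━━━━━━━━━━━━━━━━━━━━┓───────
1┃ SlidingPuzzle            ┃4567890
─┠──────────────────────────┨█···█··
0┃┌────┬────┬────┬────┐     ┃··██·██
━┃│  5 │ 10 │  1 │  3 │     ┃······█


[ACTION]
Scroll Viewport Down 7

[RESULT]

━━━━━━━━━━━━━━━━━━━━━━━━━┓          
alculator                ┃          
─────────────────────────┨          
                        0┃          
──┬───┬───┬───┐          ┃          
7 │ 8 │ 9 │ ÷ │          ┃          
──┼───┼───┼───┤          ┃━━━━━━━━━━
4 │ 5 │ 6 │ × │          ┃equencer  
─┏━━━━━━━━━━━━━━━━━━━━━━━━━━┓───────
1┃ SlidingPuzzle            ┃4567890
─┠──────────────────────────┨█···█··
0┃┌────┬────┬────┬────┐     ┃··██·██
━┃│  5 │ 10 │  1 │  3 │     ┃······█
 ┃├────┼────┼────┼────┤     ┃·█·····
 ┃│  9 │  6 │  7 │  8 │     ┃·······
 ┃├────┼────┼────┼────┤     ┃█·██··█
 ┃│ 14 │ 15 │    │ 12 │     ┃       
 ┃├────┼────┼────┼────┤     ┃       
 ┃│ 11 │  2 │  4 │ 13 │     ┃       
 ┃└────┴────┴────┴────┘     ┃       


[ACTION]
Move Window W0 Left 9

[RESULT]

━━━━━━━━━━━━━━━━━━━━━━━━━┓          
alculator                ┃          
─────────────────────────┨          
                        0┃          
──┬───┬───┬───┐          ┃          
7 │ 8 │ 9 │ ÷ │          ┃          
──┼───┼───┼───┤          ┃━━━━━━┓   
4 │ 5 │ 6 │ × │          ┃      ┃   
─┏━━━━━━━━━━━━━━━━━━━━━━━━━━┓───┨   
1┃ SlidingPuzzle            ┃   ┃   
─┠──────────────────────────┨   ┃   
0┃┌────┬────┬────┬────┐     ┃   ┃   
━┃│  5 │ 10 │  1 │  3 │     ┃   ┃   
 ┃├────┼────┼────┼────┤     ┃   ┃   
 ┃│  9 │  6 │  7 │  8 │     ┃   ┃   
 ┃├────┼────┼────┼────┤     ┃   ┃   
 ┃│ 14 │ 15 │    │ 12 │     ┃   ┃   
 ┃├────┼────┼────┼────┤     ┃   ┃   
 ┃│ 11 │  2 │  4 │ 13 │     ┃   ┃   
 ┃└────┴────┴────┴────┘     ┃   ┃   


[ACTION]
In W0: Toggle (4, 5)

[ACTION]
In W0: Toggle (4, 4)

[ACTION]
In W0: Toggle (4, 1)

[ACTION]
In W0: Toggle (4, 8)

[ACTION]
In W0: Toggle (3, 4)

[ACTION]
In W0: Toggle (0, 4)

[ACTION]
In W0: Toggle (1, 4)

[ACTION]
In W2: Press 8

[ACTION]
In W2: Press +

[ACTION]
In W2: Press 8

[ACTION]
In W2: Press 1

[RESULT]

━━━━━━━━━━━━━━━━━━━━━━━━━┓          
alculator                ┃          
─────────────────────────┨          
                       81┃          
──┬───┬───┬───┐          ┃          
7 │ 8 │ 9 │ ÷ │          ┃          
──┼───┼───┼───┤          ┃━━━━━━┓   
4 │ 5 │ 6 │ × │          ┃      ┃   
─┏━━━━━━━━━━━━━━━━━━━━━━━━━━┓───┨   
1┃ SlidingPuzzle            ┃   ┃   
─┠──────────────────────────┨   ┃   
0┃┌────┬────┬────┬────┐     ┃   ┃   
━┃│  5 │ 10 │  1 │  3 │     ┃   ┃   
 ┃├────┼────┼────┼────┤     ┃   ┃   
 ┃│  9 │  6 │  7 │  8 │     ┃   ┃   
 ┃├────┼────┼────┼────┤     ┃   ┃   
 ┃│ 14 │ 15 │    │ 12 │     ┃   ┃   
 ┃├────┼────┼────┼────┤     ┃   ┃   
 ┃│ 11 │  2 │  4 │ 13 │     ┃   ┃   
 ┃└────┴────┴────┴────┘     ┃   ┃   


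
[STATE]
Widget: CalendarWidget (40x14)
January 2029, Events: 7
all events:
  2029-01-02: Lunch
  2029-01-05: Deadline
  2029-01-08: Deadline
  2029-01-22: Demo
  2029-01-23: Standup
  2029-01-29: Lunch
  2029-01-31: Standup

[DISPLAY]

              January 2029              
Mo Tu We Th Fr Sa Su                    
 1  2*  3  4  5*  6  7                  
 8*  9 10 11 12 13 14                   
15 16 17 18 19 20 21                    
22* 23* 24 25 26 27 28                  
29* 30 31*                              
                                        
                                        
                                        
                                        
                                        
                                        
                                        


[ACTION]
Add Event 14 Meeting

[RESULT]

              January 2029              
Mo Tu We Th Fr Sa Su                    
 1  2*  3  4  5*  6  7                  
 8*  9 10 11 12 13 14*                  
15 16 17 18 19 20 21                    
22* 23* 24 25 26 27 28                  
29* 30 31*                              
                                        
                                        
                                        
                                        
                                        
                                        
                                        


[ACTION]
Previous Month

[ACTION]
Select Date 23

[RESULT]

             December 2028              
Mo Tu We Th Fr Sa Su                    
             1  2  3                    
 4  5  6  7  8  9 10                    
11 12 13 14 15 16 17                    
18 19 20 21 22 [23] 24                  
25 26 27 28 29 30 31                    
                                        
                                        
                                        
                                        
                                        
                                        
                                        


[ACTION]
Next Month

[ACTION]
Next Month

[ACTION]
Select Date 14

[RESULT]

             February 2029              
Mo Tu We Th Fr Sa Su                    
          1  2  3  4                    
 5  6  7  8  9 10 11                    
12 13 [14] 15 16 17 18                  
19 20 21 22 23 24 25                    
26 27 28                                
                                        
                                        
                                        
                                        
                                        
                                        
                                        


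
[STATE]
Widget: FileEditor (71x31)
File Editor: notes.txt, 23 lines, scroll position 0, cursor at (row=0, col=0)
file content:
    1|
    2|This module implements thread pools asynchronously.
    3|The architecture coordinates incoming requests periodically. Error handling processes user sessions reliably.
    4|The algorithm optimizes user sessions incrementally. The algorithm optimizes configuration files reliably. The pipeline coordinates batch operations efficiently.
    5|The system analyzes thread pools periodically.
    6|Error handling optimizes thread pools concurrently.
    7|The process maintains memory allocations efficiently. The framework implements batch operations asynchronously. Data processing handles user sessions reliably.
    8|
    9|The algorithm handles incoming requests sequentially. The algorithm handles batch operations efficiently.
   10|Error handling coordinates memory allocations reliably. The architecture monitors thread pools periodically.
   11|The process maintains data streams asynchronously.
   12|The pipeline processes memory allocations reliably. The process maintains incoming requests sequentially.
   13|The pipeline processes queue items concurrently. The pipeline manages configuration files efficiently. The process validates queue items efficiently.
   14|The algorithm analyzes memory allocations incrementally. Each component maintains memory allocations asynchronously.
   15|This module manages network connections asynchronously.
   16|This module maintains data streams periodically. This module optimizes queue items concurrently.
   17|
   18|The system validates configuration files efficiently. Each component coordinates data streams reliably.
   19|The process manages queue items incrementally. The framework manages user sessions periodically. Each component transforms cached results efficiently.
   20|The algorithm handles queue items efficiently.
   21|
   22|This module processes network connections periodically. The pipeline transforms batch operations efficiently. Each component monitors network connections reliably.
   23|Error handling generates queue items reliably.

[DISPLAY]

█                                                                     ▲
This module implements thread pools asynchronously.                   █
The architecture coordinates incoming requests periodically. Error han░
The algorithm optimizes user sessions incrementally. The algorithm opt░
The system analyzes thread pools periodically.                        ░
Error handling optimizes thread pools concurrently.                   ░
The process maintains memory allocations efficiently. The framework im░
                                                                      ░
The algorithm handles incoming requests sequentially. The algorithm ha░
Error handling coordinates memory allocations reliably. The architectu░
The process maintains data streams asynchronously.                    ░
The pipeline processes memory allocations reliably. The process mainta░
The pipeline processes queue items concurrently. The pipeline manages ░
The algorithm analyzes memory allocations incrementally. Each componen░
This module manages network connections asynchronously.               ░
This module maintains data streams periodically. This module optimizes░
                                                                      ░
The system validates configuration files efficiently. Each component c░
The process manages queue items incrementally. The framework manages u░
The algorithm handles queue items efficiently.                        ░
                                                                      ░
This module processes network connections periodically. The pipeline t░
Error handling generates queue items reliably.                        ░
                                                                      ░
                                                                      ░
                                                                      ░
                                                                      ░
                                                                      ░
                                                                      ░
                                                                      ░
                                                                      ▼


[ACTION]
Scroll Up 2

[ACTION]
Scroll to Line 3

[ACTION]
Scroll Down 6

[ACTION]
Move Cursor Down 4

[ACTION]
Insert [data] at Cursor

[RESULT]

                                                                      ▲
This module implements thread pools asynchronously.                   █
The architecture coordinates incoming requests periodically. Error han░
The algorithm optimizes user sessions incrementally. The algorithm opt░
data█he system analyzes thread pools periodically.                    ░
Error handling optimizes thread pools concurrently.                   ░
The process maintains memory allocations efficiently. The framework im░
                                                                      ░
The algorithm handles incoming requests sequentially. The algorithm ha░
Error handling coordinates memory allocations reliably. The architectu░
The process maintains data streams asynchronously.                    ░
The pipeline processes memory allocations reliably. The process mainta░
The pipeline processes queue items concurrently. The pipeline manages ░
The algorithm analyzes memory allocations incrementally. Each componen░
This module manages network connections asynchronously.               ░
This module maintains data streams periodically. This module optimizes░
                                                                      ░
The system validates configuration files efficiently. Each component c░
The process manages queue items incrementally. The framework manages u░
The algorithm handles queue items efficiently.                        ░
                                                                      ░
This module processes network connections periodically. The pipeline t░
Error handling generates queue items reliably.                        ░
                                                                      ░
                                                                      ░
                                                                      ░
                                                                      ░
                                                                      ░
                                                                      ░
                                                                      ░
                                                                      ▼


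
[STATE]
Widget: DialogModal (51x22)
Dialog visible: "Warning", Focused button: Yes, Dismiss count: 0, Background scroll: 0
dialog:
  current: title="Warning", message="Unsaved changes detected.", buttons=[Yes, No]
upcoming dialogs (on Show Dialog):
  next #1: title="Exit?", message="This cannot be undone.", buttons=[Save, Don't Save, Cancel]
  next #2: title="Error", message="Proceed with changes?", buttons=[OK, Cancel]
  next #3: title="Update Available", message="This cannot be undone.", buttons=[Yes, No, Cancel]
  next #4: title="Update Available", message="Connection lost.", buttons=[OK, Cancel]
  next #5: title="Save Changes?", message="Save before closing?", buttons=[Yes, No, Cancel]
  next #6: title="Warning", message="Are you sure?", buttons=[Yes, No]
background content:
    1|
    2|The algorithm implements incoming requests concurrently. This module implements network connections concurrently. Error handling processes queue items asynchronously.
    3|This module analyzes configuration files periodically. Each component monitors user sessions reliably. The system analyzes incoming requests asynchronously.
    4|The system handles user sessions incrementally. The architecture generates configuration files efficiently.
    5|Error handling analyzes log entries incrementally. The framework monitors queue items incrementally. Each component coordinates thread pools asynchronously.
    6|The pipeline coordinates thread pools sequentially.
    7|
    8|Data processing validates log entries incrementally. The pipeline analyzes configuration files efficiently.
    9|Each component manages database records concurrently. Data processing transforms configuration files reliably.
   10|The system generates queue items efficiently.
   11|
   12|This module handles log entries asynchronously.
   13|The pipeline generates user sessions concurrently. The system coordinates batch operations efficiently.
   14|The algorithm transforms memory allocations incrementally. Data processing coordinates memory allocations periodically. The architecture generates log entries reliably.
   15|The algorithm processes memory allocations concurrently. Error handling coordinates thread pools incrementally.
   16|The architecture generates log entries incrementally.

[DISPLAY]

                                                   
The algorithm implements incoming requests concurre
This module analyzes configuration files periodical
The system handles user sessions incrementally. The
Error handling analyzes log entries incrementally. 
The pipeline coordinates thread pools sequentially.
                                                   
Data processing validates log entries incrementally
Each compon┌───────────────────────────┐concurrentl
The system │          Warning          │ntly.      
           │ Unsaved changes detected. │           
This module│         [Yes]  No         │nously.    
The pipelin└───────────────────────────┘currently. 
The algorithm transforms memory allocations increme
The algorithm processes memory allocations concurre
The architecture generates log entries incrementall
                                                   
                                                   
                                                   
                                                   
                                                   
                                                   


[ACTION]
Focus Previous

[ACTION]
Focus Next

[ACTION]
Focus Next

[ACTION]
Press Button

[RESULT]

                                                   
The algorithm implements incoming requests concurre
This module analyzes configuration files periodical
The system handles user sessions incrementally. The
Error handling analyzes log entries incrementally. 
The pipeline coordinates thread pools sequentially.
                                                   
Data processing validates log entries incrementally
Each component manages database records concurrentl
The system generates queue items efficiently.      
                                                   
This module handles log entries asynchronously.    
The pipeline generates user sessions concurrently. 
The algorithm transforms memory allocations increme
The algorithm processes memory allocations concurre
The architecture generates log entries incrementall
                                                   
                                                   
                                                   
                                                   
                                                   
                                                   


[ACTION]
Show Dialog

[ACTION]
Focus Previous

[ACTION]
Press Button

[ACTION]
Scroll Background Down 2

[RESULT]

This module analyzes configuration files periodical
The system handles user sessions incrementally. The
Error handling analyzes log entries incrementally. 
The pipeline coordinates thread pools sequentially.
                                                   
Data processing validates log entries incrementally
Each component manages database records concurrentl
The system generates queue items efficiently.      
                                                   
This module handles log entries asynchronously.    
The pipeline generates user sessions concurrently. 
The algorithm transforms memory allocations increme
The algorithm processes memory allocations concurre
The architecture generates log entries incrementall
                                                   
                                                   
                                                   
                                                   
                                                   
                                                   
                                                   
                                                   


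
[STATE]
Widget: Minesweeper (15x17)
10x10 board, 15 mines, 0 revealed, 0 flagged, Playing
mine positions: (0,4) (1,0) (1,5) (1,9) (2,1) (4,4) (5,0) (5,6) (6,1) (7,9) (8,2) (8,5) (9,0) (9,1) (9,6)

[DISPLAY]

■■■■■■■■■■     
■■■■■■■■■■     
■■■■■■■■■■     
■■■■■■■■■■     
■■■■■■■■■■     
■■■■■■■■■■     
■■■■■■■■■■     
■■■■■■■■■■     
■■■■■■■■■■     
■■■■■■■■■■     
               
               
               
               
               
               
               


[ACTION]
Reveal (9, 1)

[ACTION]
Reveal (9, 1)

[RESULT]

■■■■✹■■■■■     
✹■■■■✹■■■✹     
■✹■■■■■■■■     
■■■■■■■■■■     
■■■■✹■■■■■     
✹■■■■■✹■■■     
■✹■■■■■■■■     
■■■■■■■■■✹     
■■✹■■✹■■■■     
✹✹■■■■✹■■■     
               
               
               
               
               
               
               


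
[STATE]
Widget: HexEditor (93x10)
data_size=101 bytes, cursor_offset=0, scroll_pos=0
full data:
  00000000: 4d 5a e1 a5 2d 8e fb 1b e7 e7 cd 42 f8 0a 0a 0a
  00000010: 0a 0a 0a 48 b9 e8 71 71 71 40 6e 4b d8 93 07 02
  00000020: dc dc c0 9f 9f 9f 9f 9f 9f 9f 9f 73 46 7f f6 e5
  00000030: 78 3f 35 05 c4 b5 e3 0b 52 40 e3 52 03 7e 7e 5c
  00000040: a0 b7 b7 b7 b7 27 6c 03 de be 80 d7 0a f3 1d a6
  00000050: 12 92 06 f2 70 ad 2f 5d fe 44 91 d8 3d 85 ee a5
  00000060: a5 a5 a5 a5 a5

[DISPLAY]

00000000  4D 5a e1 a5 2d 8e fb 1b  e7 e7 cd 42 f8 0a 0a 0a  |MZ..-......B....|               
00000010  0a 0a 0a 48 b9 e8 71 71  71 40 6e 4b d8 93 07 02  |...H..qqq@nK....|               
00000020  dc dc c0 9f 9f 9f 9f 9f  9f 9f 9f 73 46 7f f6 e5  |...........sF...|               
00000030  78 3f 35 05 c4 b5 e3 0b  52 40 e3 52 03 7e 7e 5c  |x?5.....R@.R.~~\|               
00000040  a0 b7 b7 b7 b7 27 6c 03  de be 80 d7 0a f3 1d a6  |.....'l.........|               
00000050  12 92 06 f2 70 ad 2f 5d  fe 44 91 d8 3d 85 ee a5  |....p./].D..=...|               
00000060  a5 a5 a5 a5 a5                                    |.....           |               
                                                                                             
                                                                                             
                                                                                             


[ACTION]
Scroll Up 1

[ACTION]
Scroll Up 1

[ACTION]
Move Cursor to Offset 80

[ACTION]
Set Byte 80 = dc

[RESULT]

00000000  4d 5a e1 a5 2d 8e fb 1b  e7 e7 cd 42 f8 0a 0a 0a  |MZ..-......B....|               
00000010  0a 0a 0a 48 b9 e8 71 71  71 40 6e 4b d8 93 07 02  |...H..qqq@nK....|               
00000020  dc dc c0 9f 9f 9f 9f 9f  9f 9f 9f 73 46 7f f6 e5  |...........sF...|               
00000030  78 3f 35 05 c4 b5 e3 0b  52 40 e3 52 03 7e 7e 5c  |x?5.....R@.R.~~\|               
00000040  a0 b7 b7 b7 b7 27 6c 03  de be 80 d7 0a f3 1d a6  |.....'l.........|               
00000050  DC 92 06 f2 70 ad 2f 5d  fe 44 91 d8 3d 85 ee a5  |....p./].D..=...|               
00000060  a5 a5 a5 a5 a5                                    |.....           |               
                                                                                             
                                                                                             
                                                                                             


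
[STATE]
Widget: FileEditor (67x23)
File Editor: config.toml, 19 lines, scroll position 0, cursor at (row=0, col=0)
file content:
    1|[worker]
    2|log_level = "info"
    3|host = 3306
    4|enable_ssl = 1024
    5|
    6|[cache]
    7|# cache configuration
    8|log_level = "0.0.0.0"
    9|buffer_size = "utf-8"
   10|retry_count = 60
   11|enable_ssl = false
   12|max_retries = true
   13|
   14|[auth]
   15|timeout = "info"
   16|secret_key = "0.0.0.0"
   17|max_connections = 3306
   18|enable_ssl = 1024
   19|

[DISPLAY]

█worker]                                                          ▲
log_level = "info"                                                █
host = 3306                                                       ░
enable_ssl = 1024                                                 ░
                                                                  ░
[cache]                                                           ░
# cache configuration                                             ░
log_level = "0.0.0.0"                                             ░
buffer_size = "utf-8"                                             ░
retry_count = 60                                                  ░
enable_ssl = false                                                ░
max_retries = true                                                ░
                                                                  ░
[auth]                                                            ░
timeout = "info"                                                  ░
secret_key = "0.0.0.0"                                            ░
max_connections = 3306                                            ░
enable_ssl = 1024                                                 ░
                                                                  ░
                                                                  ░
                                                                  ░
                                                                  ░
                                                                  ▼


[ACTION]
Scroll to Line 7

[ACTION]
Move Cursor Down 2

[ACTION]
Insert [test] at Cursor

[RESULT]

[worker]                                                          ▲
log_level = "info"                                                █
test█ost = 3306                                                   ░
enable_ssl = 1024                                                 ░
                                                                  ░
[cache]                                                           ░
# cache configuration                                             ░
log_level = "0.0.0.0"                                             ░
buffer_size = "utf-8"                                             ░
retry_count = 60                                                  ░
enable_ssl = false                                                ░
max_retries = true                                                ░
                                                                  ░
[auth]                                                            ░
timeout = "info"                                                  ░
secret_key = "0.0.0.0"                                            ░
max_connections = 3306                                            ░
enable_ssl = 1024                                                 ░
                                                                  ░
                                                                  ░
                                                                  ░
                                                                  ░
                                                                  ▼


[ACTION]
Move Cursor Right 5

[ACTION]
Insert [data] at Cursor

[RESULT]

[worker]                                                          ▲
log_level = "info"                                                █
testhost data█ 3306                                               ░
enable_ssl = 1024                                                 ░
                                                                  ░
[cache]                                                           ░
# cache configuration                                             ░
log_level = "0.0.0.0"                                             ░
buffer_size = "utf-8"                                             ░
retry_count = 60                                                  ░
enable_ssl = false                                                ░
max_retries = true                                                ░
                                                                  ░
[auth]                                                            ░
timeout = "info"                                                  ░
secret_key = "0.0.0.0"                                            ░
max_connections = 3306                                            ░
enable_ssl = 1024                                                 ░
                                                                  ░
                                                                  ░
                                                                  ░
                                                                  ░
                                                                  ▼


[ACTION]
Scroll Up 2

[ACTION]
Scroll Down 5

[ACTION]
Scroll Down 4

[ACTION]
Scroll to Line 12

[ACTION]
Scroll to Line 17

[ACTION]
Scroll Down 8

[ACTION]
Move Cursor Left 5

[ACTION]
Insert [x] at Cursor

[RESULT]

[worker]                                                          ▲
log_level = "info"                                                █
testhostx█data= 3306                                              ░
enable_ssl = 1024                                                 ░
                                                                  ░
[cache]                                                           ░
# cache configuration                                             ░
log_level = "0.0.0.0"                                             ░
buffer_size = "utf-8"                                             ░
retry_count = 60                                                  ░
enable_ssl = false                                                ░
max_retries = true                                                ░
                                                                  ░
[auth]                                                            ░
timeout = "info"                                                  ░
secret_key = "0.0.0.0"                                            ░
max_connections = 3306                                            ░
enable_ssl = 1024                                                 ░
                                                                  ░
                                                                  ░
                                                                  ░
                                                                  ░
                                                                  ▼
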